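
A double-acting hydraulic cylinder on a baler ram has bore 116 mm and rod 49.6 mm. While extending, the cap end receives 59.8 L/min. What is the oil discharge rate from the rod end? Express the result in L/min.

Cap-side area A_cap = π/4 × (116 mm)² = 10570 mm^2
Rod-side annular area A_ann = π/4 × (116² − 49.6²) = 8636 mm^2
Piston speed v = Q_in/A_cap; rod-end outflow Q_out = v × A_ann = Q_in × A_ann/A_cap.

Q_out ≈ 48.9 L/min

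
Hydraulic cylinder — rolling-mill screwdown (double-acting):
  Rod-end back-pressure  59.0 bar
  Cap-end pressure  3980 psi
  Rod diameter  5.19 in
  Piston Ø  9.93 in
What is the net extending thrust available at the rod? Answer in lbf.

Cap-side area A_cap = π/4 × (9.93 in)² = 77.44 in^2
Rod-side annular area A_ann = π/4 × (9.93² − 5.19²) = 56.29 in^2
Net thrust = P_cap·A_cap − P_rod·A_ann = 3.082e5 lbf − 48170 lbf

F ≈ 2.60e5 lbf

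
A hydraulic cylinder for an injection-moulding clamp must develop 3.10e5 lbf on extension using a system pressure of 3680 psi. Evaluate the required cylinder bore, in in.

Extension force acts on the full piston face: F = P × (π/4)D².
D = √(4F / (πP)) = √(4 × 3.10e5 lbf / (π × 3680 psi))

D ≈ 10.4 in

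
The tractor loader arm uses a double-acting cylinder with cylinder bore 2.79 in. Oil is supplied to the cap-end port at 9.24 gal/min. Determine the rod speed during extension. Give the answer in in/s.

v ≈ 5.82 in/s

Cap-side area A_cap = π/4 × (2.79 in)² = 6.114 in^2
v = Q / A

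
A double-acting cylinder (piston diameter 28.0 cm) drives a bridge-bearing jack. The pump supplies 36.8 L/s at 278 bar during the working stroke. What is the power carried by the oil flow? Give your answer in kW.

W ≈ 1020 kW

Hydraulic power = P × Q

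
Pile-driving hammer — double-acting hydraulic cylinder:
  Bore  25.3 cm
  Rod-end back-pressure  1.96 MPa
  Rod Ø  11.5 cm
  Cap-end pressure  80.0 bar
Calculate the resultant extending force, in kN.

Cap-side area A_cap = π/4 × (25.3 cm)² = 502.7 cm^2
Rod-side annular area A_ann = π/4 × (25.3² − 11.5²) = 398.9 cm^2
Net thrust = P_cap·A_cap − P_rod·A_ann = 402.2 kN − 78.18 kN

F ≈ 324 kN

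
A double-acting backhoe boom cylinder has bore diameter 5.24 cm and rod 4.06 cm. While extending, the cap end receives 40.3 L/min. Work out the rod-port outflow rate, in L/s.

Q_out ≈ 0.268 L/s

Cap-side area A_cap = π/4 × (5.24 cm)² = 21.57 cm^2
Rod-side annular area A_ann = π/4 × (5.24² − 4.06²) = 8.619 cm^2
Piston speed v = Q_in/A_cap; rod-end outflow Q_out = v × A_ann = Q_in × A_ann/A_cap.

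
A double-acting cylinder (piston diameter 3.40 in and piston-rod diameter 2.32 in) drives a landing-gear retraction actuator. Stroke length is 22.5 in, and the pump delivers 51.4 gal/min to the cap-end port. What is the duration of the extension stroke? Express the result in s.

t ≈ 1.03 s

Cap-side area A_cap = π/4 × (3.40 in)² = 9.079 in^2
Swept volume V = A × L; t = V / Q = A·L / Q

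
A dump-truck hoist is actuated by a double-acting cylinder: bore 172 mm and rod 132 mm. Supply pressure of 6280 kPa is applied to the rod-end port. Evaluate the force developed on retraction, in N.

F ≈ 60000 N

Rod-side annular area A_ann = π/4 × (172² − 132²) = 9550 mm^2
On retraction the pressure acts on the annular area (bore minus rod).
F = P × A_ann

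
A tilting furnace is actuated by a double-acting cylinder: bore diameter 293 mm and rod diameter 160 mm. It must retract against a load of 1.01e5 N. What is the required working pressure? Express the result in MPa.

Rod-side annular area A_ann = π/4 × (293² − 160²) = 47320 mm^2
Retraction: pressure acts on the annular area.
P = F / A = 1.01e5 N / A

P ≈ 2.13 MPa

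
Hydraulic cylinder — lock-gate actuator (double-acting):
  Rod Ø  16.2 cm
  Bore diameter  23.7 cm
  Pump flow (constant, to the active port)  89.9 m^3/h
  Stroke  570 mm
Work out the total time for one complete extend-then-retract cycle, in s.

t ≈ 1.54 s

Cap-side area A_cap = π/4 × (23.7 cm)² = 441.2 cm^2
Rod-side annular area A_ann = π/4 × (23.7² − 16.2²) = 235.0 cm^2
t_ext = A_cap·L/Q = 1.007 s
t_ret = A_ann·L/Q = 0.5365 s
t_cycle = t_ext + t_ret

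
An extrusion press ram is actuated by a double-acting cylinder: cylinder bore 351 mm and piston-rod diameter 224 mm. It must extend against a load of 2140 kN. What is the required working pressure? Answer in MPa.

P ≈ 22.1 MPa

Cap-side area A_cap = π/4 × (351 mm)² = 96760 mm^2
P = F / A = 2140 kN / A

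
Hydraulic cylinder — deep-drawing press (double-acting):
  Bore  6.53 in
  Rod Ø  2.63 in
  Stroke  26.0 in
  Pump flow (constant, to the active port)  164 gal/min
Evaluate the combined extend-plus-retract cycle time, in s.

t ≈ 2.53 s

Cap-side area A_cap = π/4 × (6.53 in)² = 33.49 in^2
Rod-side annular area A_ann = π/4 × (6.53² − 2.63²) = 28.06 in^2
t_ext = A_cap·L/Q = 1.379 s
t_ret = A_ann·L/Q = 1.155 s
t_cycle = t_ext + t_ret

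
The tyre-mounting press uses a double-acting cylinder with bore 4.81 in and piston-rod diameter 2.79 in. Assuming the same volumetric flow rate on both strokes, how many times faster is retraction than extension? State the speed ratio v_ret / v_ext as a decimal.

Cap-side area A_cap = π/4 × (4.81 in)² = 18.17 in^2
Rod-side annular area A_ann = π/4 × (4.81² − 2.79²) = 12.06 in^2
For equal Q, v ∝ 1/A, so v_ret/v_ext = A_cap/A_ann.

v_ret/v_ext ≈ 1.51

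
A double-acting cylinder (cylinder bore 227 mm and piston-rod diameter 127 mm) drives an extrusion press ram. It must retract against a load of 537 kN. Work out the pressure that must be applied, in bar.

P ≈ 193 bar

Rod-side annular area A_ann = π/4 × (227² − 127²) = 27800 mm^2
Retraction: pressure acts on the annular area.
P = F / A = 537 kN / A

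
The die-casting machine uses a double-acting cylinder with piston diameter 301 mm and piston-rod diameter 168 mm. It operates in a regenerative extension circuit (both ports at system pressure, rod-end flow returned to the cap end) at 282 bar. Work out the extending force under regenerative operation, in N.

With equal pressure on both faces, forces on the annular region cancel; the net push is pressure × rod cross-section.
Rod cross-section A_rod = π/4 × (168 mm)² = 22170 mm^2
F = P × A_rod

F ≈ 6.25e5 N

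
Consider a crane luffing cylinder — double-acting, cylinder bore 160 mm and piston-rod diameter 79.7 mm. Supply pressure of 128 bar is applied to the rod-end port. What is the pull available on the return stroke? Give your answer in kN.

F ≈ 194 kN

Rod-side annular area A_ann = π/4 × (160² − 79.7²) = 15120 mm^2
On retraction the pressure acts on the annular area (bore minus rod).
F = P × A_ann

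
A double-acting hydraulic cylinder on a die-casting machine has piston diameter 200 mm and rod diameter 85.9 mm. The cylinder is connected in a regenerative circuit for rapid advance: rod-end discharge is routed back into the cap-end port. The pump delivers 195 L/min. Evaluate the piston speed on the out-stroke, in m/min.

In regeneration the rod-end outflow joins the pump flow into the cap end, so the net volume the pump must supply per unit advance equals the rod cross-section area.
Rod cross-section A_rod = π/4 × (85.9 mm)² = 5795 mm^2
v = Q_pump / A_rod

v ≈ 33.6 m/min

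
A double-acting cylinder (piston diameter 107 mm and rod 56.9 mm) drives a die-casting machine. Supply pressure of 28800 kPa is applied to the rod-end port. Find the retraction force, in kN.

F ≈ 186 kN

Rod-side annular area A_ann = π/4 × (107² − 56.9²) = 6449 mm^2
On retraction the pressure acts on the annular area (bore minus rod).
F = P × A_ann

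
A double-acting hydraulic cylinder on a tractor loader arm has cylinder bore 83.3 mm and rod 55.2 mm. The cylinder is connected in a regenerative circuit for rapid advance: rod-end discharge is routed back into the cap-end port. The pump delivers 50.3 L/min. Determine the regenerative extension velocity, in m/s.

In regeneration the rod-end outflow joins the pump flow into the cap end, so the net volume the pump must supply per unit advance equals the rod cross-section area.
Rod cross-section A_rod = π/4 × (55.2 mm)² = 2393 mm^2
v = Q_pump / A_rod

v ≈ 0.350 m/s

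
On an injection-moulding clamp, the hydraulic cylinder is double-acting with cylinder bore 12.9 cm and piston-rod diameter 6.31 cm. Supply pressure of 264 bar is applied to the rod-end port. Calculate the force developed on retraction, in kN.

F ≈ 262 kN

Rod-side annular area A_ann = π/4 × (12.9² − 6.31²) = 99.43 cm^2
On retraction the pressure acts on the annular area (bore minus rod).
F = P × A_ann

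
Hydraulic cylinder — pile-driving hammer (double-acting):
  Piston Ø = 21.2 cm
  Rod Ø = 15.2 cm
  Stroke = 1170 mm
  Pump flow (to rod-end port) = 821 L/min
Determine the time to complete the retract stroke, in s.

Rod-side annular area A_ann = π/4 × (21.2² − 15.2²) = 171.5 cm^2
Swept volume V = A × L; t = V / Q = A·L / Q

t ≈ 1.47 s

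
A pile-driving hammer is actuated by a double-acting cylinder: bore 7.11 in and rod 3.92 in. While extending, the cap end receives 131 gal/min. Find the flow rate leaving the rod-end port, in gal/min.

Q_out ≈ 91.2 gal/min

Cap-side area A_cap = π/4 × (7.11 in)² = 39.70 in^2
Rod-side annular area A_ann = π/4 × (7.11² − 3.92²) = 27.63 in^2
Piston speed v = Q_in/A_cap; rod-end outflow Q_out = v × A_ann = Q_in × A_ann/A_cap.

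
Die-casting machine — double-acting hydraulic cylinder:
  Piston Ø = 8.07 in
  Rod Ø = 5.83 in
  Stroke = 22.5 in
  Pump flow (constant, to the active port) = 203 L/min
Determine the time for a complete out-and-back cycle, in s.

Cap-side area A_cap = π/4 × (8.07 in)² = 51.15 in^2
Rod-side annular area A_ann = π/4 × (8.07² − 5.83²) = 24.45 in^2
t_ext = A_cap·L/Q = 5.574 s
t_ret = A_ann·L/Q = 2.665 s
t_cycle = t_ext + t_ret

t ≈ 8.24 s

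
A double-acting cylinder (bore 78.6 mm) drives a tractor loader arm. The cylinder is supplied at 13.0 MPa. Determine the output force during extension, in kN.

F ≈ 63.1 kN

Cap-side area A_cap = π/4 × (78.6 mm)² = 4852 mm^2
F = P × A_cap = 13.0 MPa × A_cap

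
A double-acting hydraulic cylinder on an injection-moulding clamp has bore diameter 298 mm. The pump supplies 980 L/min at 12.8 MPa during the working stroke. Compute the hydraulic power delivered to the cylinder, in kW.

W ≈ 209 kW

Hydraulic power = P × Q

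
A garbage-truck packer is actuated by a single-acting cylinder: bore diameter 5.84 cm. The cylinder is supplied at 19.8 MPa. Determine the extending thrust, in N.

Cap-side area A_cap = π/4 × (5.84 cm)² = 26.79 cm^2
F = P × A_cap = 19.8 MPa × A_cap

F ≈ 53000 N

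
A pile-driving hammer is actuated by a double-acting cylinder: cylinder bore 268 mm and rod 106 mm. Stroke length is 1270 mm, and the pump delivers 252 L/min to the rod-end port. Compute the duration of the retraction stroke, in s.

Rod-side annular area A_ann = π/4 × (268² − 106²) = 47590 mm^2
Swept volume V = A × L; t = V / Q = A·L / Q

t ≈ 14.4 s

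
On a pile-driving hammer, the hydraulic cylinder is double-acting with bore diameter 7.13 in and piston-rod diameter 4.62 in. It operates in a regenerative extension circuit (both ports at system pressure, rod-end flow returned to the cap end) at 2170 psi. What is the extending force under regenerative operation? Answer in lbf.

With equal pressure on both faces, forces on the annular region cancel; the net push is pressure × rod cross-section.
Rod cross-section A_rod = π/4 × (4.62 in)² = 16.76 in^2
F = P × A_rod

F ≈ 36400 lbf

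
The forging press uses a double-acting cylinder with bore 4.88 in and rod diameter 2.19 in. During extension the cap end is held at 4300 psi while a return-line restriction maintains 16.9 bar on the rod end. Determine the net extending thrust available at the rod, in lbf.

Cap-side area A_cap = π/4 × (4.88 in)² = 18.70 in^2
Rod-side annular area A_ann = π/4 × (4.88² − 2.19²) = 14.94 in^2
Net thrust = P_cap·A_cap − P_rod·A_ann = 80430 lbf − 3661 lbf

F ≈ 76800 lbf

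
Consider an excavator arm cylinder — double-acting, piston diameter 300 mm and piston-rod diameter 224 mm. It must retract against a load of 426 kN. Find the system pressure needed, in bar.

P ≈ 136 bar

Rod-side annular area A_ann = π/4 × (300² − 224²) = 31280 mm^2
Retraction: pressure acts on the annular area.
P = F / A = 426 kN / A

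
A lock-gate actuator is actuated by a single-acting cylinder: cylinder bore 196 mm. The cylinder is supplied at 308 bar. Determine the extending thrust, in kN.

F ≈ 929 kN

Cap-side area A_cap = π/4 × (196 mm)² = 30170 mm^2
F = P × A_cap = 308 bar × A_cap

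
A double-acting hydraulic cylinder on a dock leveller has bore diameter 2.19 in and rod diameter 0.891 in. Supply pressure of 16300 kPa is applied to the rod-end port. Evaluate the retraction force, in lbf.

Rod-side annular area A_ann = π/4 × (2.19² − 0.891²) = 3.143 in^2
On retraction the pressure acts on the annular area (bore minus rod).
F = P × A_ann

F ≈ 7430 lbf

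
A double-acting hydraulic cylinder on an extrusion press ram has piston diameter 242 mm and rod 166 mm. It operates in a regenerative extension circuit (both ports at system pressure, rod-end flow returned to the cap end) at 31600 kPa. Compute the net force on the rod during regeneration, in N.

With equal pressure on both faces, forces on the annular region cancel; the net push is pressure × rod cross-section.
Rod cross-section A_rod = π/4 × (166 mm)² = 21640 mm^2
F = P × A_rod

F ≈ 6.84e5 N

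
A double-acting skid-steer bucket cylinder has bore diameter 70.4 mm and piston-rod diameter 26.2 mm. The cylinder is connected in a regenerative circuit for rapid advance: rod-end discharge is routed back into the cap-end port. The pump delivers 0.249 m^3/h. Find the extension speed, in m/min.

In regeneration the rod-end outflow joins the pump flow into the cap end, so the net volume the pump must supply per unit advance equals the rod cross-section area.
Rod cross-section A_rod = π/4 × (26.2 mm)² = 539.1 mm^2
v = Q_pump / A_rod

v ≈ 7.70 m/min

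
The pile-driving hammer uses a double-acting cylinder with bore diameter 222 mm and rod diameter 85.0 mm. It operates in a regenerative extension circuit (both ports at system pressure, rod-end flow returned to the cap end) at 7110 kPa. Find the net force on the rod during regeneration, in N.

F ≈ 40300 N

With equal pressure on both faces, forces on the annular region cancel; the net push is pressure × rod cross-section.
Rod cross-section A_rod = π/4 × (85.0 mm)² = 5675 mm^2
F = P × A_rod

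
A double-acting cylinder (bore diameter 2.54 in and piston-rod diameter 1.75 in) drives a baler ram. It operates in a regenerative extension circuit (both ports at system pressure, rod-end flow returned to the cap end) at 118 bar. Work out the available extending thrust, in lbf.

F ≈ 4120 lbf

With equal pressure on both faces, forces on the annular region cancel; the net push is pressure × rod cross-section.
Rod cross-section A_rod = π/4 × (1.75 in)² = 2.405 in^2
F = P × A_rod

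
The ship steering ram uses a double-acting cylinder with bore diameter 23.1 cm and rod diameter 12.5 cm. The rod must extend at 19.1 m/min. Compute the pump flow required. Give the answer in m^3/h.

Q ≈ 48.0 m^3/h

Cap-side area A_cap = π/4 × (23.1 cm)² = 419.1 cm^2
Q = A × v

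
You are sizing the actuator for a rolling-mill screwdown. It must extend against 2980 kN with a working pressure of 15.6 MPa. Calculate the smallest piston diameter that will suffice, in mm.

Extension force acts on the full piston face: F = P × (π/4)D².
D = √(4F / (πP)) = √(4 × 2980 kN / (π × 15.6 MPa))

D ≈ 493 mm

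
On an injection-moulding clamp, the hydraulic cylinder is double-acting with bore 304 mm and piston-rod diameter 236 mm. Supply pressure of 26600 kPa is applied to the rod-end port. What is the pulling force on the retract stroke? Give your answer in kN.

Rod-side annular area A_ann = π/4 × (304² − 236²) = 28840 mm^2
On retraction the pressure acts on the annular area (bore minus rod).
F = P × A_ann

F ≈ 767 kN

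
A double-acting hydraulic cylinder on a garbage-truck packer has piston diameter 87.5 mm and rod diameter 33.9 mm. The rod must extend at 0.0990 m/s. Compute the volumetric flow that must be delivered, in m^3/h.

Cap-side area A_cap = π/4 × (87.5 mm)² = 6013 mm^2
Q = A × v

Q ≈ 2.14 m^3/h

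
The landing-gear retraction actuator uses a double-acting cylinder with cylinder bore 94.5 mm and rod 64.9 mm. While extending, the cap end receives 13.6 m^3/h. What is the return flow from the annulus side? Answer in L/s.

Cap-side area A_cap = π/4 × (94.5 mm)² = 7014 mm^2
Rod-side annular area A_ann = π/4 × (94.5² − 64.9²) = 3706 mm^2
Piston speed v = Q_in/A_cap; rod-end outflow Q_out = v × A_ann = Q_in × A_ann/A_cap.

Q_out ≈ 2.00 L/s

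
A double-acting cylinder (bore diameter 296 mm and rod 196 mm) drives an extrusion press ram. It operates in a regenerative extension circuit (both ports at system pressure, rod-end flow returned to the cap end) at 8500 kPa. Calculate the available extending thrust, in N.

With equal pressure on both faces, forces on the annular region cancel; the net push is pressure × rod cross-section.
Rod cross-section A_rod = π/4 × (196 mm)² = 30170 mm^2
F = P × A_rod

F ≈ 2.56e5 N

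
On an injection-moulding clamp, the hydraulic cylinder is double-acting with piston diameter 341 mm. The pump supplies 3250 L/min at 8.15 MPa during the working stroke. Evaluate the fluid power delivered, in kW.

W ≈ 441 kW

Hydraulic power = P × Q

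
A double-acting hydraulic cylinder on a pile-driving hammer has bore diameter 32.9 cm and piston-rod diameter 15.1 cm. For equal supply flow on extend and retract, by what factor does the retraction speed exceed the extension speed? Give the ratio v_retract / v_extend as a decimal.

v_ret/v_ext ≈ 1.27

Cap-side area A_cap = π/4 × (32.9 cm)² = 850.1 cm^2
Rod-side annular area A_ann = π/4 × (32.9² − 15.1²) = 671.0 cm^2
For equal Q, v ∝ 1/A, so v_ret/v_ext = A_cap/A_ann.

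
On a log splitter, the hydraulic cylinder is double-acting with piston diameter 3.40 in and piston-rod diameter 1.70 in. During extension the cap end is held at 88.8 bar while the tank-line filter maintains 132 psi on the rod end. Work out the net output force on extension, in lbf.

Cap-side area A_cap = π/4 × (3.40 in)² = 9.079 in^2
Rod-side annular area A_ann = π/4 × (3.40² − 1.70²) = 6.809 in^2
Net thrust = P_cap·A_cap − P_rod·A_ann = 11690 lbf − 898.8 lbf

F ≈ 10800 lbf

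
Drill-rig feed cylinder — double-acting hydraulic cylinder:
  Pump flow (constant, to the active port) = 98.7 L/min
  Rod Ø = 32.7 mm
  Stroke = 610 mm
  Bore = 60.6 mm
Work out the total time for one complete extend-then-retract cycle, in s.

Cap-side area A_cap = π/4 × (60.6 mm)² = 2884 mm^2
Rod-side annular area A_ann = π/4 × (60.6² − 32.7²) = 2044 mm^2
t_ext = A_cap·L/Q = 1.070 s
t_ret = A_ann·L/Q = 0.7581 s
t_cycle = t_ext + t_ret

t ≈ 1.83 s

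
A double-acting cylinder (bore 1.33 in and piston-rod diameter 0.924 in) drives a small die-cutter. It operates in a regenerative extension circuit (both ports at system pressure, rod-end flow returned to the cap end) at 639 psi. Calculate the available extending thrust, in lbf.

F ≈ 428 lbf

With equal pressure on both faces, forces on the annular region cancel; the net push is pressure × rod cross-section.
Rod cross-section A_rod = π/4 × (0.924 in)² = 0.6706 in^2
F = P × A_rod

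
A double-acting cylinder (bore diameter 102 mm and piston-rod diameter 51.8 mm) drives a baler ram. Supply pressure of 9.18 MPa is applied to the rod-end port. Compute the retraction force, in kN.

Rod-side annular area A_ann = π/4 × (102² − 51.8²) = 6064 mm^2
On retraction the pressure acts on the annular area (bore minus rod).
F = P × A_ann

F ≈ 55.7 kN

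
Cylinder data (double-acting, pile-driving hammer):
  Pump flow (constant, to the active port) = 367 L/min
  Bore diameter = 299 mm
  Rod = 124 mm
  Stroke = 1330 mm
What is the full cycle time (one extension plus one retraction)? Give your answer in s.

Cap-side area A_cap = π/4 × (299 mm)² = 70220 mm^2
Rod-side annular area A_ann = π/4 × (299² − 124²) = 58140 mm^2
t_ext = A_cap·L/Q = 15.27 s
t_ret = A_ann·L/Q = 12.64 s
t_cycle = t_ext + t_ret

t ≈ 27.9 s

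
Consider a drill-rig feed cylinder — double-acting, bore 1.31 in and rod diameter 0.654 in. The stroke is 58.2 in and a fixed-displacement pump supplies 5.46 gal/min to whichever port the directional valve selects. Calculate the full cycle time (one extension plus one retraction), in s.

t ≈ 6.53 s

Cap-side area A_cap = π/4 × (1.31 in)² = 1.348 in^2
Rod-side annular area A_ann = π/4 × (1.31² − 0.654²) = 1.012 in^2
t_ext = A_cap·L/Q = 3.732 s
t_ret = A_ann·L/Q = 2.802 s
t_cycle = t_ext + t_ret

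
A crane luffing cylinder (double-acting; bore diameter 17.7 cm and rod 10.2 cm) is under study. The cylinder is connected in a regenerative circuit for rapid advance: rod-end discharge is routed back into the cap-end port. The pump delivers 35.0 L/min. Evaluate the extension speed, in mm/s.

v ≈ 71.4 mm/s

In regeneration the rod-end outflow joins the pump flow into the cap end, so the net volume the pump must supply per unit advance equals the rod cross-section area.
Rod cross-section A_rod = π/4 × (10.2 cm)² = 81.71 cm^2
v = Q_pump / A_rod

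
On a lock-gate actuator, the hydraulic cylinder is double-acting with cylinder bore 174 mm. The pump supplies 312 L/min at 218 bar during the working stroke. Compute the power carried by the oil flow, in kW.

W ≈ 113 kW

Hydraulic power = P × Q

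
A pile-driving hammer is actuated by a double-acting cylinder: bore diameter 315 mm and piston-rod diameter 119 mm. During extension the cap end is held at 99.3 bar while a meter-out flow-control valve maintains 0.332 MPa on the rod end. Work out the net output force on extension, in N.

F ≈ 7.52e5 N

Cap-side area A_cap = π/4 × (315 mm)² = 77930 mm^2
Rod-side annular area A_ann = π/4 × (315² − 119²) = 66810 mm^2
Net thrust = P_cap·A_cap − P_rod·A_ann = 7.739e5 N − 22180 N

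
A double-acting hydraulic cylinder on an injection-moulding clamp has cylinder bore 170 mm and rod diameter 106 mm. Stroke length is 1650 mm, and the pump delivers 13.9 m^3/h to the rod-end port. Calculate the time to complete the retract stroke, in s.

Rod-side annular area A_ann = π/4 × (170² − 106²) = 13870 mm^2
Swept volume V = A × L; t = V / Q = A·L / Q

t ≈ 5.93 s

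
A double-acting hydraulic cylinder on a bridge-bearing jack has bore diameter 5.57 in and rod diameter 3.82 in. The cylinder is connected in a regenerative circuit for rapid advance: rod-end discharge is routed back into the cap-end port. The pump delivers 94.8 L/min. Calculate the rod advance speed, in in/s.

v ≈ 8.41 in/s

In regeneration the rod-end outflow joins the pump flow into the cap end, so the net volume the pump must supply per unit advance equals the rod cross-section area.
Rod cross-section A_rod = π/4 × (3.82 in)² = 11.46 in^2
v = Q_pump / A_rod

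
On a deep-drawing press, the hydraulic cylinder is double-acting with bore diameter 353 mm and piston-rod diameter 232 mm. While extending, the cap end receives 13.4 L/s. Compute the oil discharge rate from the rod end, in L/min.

Cap-side area A_cap = π/4 × (353 mm)² = 97870 mm^2
Rod-side annular area A_ann = π/4 × (353² − 232²) = 55590 mm^2
Piston speed v = Q_in/A_cap; rod-end outflow Q_out = v × A_ann = Q_in × A_ann/A_cap.

Q_out ≈ 457 L/min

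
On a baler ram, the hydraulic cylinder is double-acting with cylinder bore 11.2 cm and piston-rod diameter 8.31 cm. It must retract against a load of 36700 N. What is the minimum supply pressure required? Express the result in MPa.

P ≈ 8.29 MPa

Rod-side annular area A_ann = π/4 × (11.2² − 8.31²) = 44.28 cm^2
Retraction: pressure acts on the annular area.
P = F / A = 36700 N / A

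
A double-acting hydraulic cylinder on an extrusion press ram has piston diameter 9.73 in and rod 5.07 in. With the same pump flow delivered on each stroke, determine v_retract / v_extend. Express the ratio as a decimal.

v_ret/v_ext ≈ 1.37

Cap-side area A_cap = π/4 × (9.73 in)² = 74.36 in^2
Rod-side annular area A_ann = π/4 × (9.73² − 5.07²) = 54.17 in^2
For equal Q, v ∝ 1/A, so v_ret/v_ext = A_cap/A_ann.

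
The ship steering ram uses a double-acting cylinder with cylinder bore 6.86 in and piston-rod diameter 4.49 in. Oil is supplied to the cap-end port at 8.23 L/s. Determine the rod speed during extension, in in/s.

Cap-side area A_cap = π/4 × (6.86 in)² = 36.96 in^2
v = Q / A

v ≈ 13.6 in/s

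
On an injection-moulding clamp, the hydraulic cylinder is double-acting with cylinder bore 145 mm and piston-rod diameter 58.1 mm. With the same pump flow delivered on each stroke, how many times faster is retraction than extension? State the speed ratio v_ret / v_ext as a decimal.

v_ret/v_ext ≈ 1.19

Cap-side area A_cap = π/4 × (145 mm)² = 16510 mm^2
Rod-side annular area A_ann = π/4 × (145² − 58.1²) = 13860 mm^2
For equal Q, v ∝ 1/A, so v_ret/v_ext = A_cap/A_ann.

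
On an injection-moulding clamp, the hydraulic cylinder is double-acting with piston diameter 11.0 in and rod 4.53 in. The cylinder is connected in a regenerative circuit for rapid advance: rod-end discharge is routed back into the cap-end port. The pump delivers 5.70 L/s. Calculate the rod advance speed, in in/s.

v ≈ 21.6 in/s

In regeneration the rod-end outflow joins the pump flow into the cap end, so the net volume the pump must supply per unit advance equals the rod cross-section area.
Rod cross-section A_rod = π/4 × (4.53 in)² = 16.12 in^2
v = Q_pump / A_rod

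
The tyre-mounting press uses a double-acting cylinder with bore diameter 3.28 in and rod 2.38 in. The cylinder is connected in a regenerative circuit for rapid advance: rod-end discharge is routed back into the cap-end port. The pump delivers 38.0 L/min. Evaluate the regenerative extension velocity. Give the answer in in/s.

In regeneration the rod-end outflow joins the pump flow into the cap end, so the net volume the pump must supply per unit advance equals the rod cross-section area.
Rod cross-section A_rod = π/4 × (2.38 in)² = 4.449 in^2
v = Q_pump / A_rod

v ≈ 8.69 in/s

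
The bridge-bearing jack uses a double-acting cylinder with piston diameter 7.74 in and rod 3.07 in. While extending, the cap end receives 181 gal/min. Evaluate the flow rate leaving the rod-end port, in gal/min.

Cap-side area A_cap = π/4 × (7.74 in)² = 47.05 in^2
Rod-side annular area A_ann = π/4 × (7.74² − 3.07²) = 39.65 in^2
Piston speed v = Q_in/A_cap; rod-end outflow Q_out = v × A_ann = Q_in × A_ann/A_cap.

Q_out ≈ 153 gal/min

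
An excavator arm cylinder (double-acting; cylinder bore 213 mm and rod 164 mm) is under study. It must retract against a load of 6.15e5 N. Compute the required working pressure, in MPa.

Rod-side annular area A_ann = π/4 × (213² − 164²) = 14510 mm^2
Retraction: pressure acts on the annular area.
P = F / A = 6.15e5 N / A

P ≈ 42.4 MPa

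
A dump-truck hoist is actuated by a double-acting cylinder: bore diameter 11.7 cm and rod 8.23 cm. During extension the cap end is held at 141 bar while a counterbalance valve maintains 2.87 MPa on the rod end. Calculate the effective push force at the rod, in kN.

F ≈ 136 kN

Cap-side area A_cap = π/4 × (11.7 cm)² = 107.5 cm^2
Rod-side annular area A_ann = π/4 × (11.7² − 8.23²) = 54.32 cm^2
Net thrust = P_cap·A_cap − P_rod·A_ann = 151.6 kN − 15.59 kN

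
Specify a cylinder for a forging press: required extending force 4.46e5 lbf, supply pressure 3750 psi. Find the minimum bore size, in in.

Extension force acts on the full piston face: F = P × (π/4)D².
D = √(4F / (πP)) = √(4 × 4.46e5 lbf / (π × 3750 psi))

D ≈ 12.3 in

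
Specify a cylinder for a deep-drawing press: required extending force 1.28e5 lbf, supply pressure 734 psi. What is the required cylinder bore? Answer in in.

D ≈ 14.9 in

Extension force acts on the full piston face: F = P × (π/4)D².
D = √(4F / (πP)) = √(4 × 1.28e5 lbf / (π × 734 psi))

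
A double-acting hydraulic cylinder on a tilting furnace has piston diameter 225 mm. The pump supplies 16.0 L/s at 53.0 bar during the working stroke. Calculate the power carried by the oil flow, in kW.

Hydraulic power = P × Q

W ≈ 84.8 kW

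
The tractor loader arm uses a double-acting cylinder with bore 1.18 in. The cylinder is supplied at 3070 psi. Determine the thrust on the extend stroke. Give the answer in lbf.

F ≈ 3360 lbf

Cap-side area A_cap = π/4 × (1.18 in)² = 1.094 in^2
F = P × A_cap = 3070 psi × A_cap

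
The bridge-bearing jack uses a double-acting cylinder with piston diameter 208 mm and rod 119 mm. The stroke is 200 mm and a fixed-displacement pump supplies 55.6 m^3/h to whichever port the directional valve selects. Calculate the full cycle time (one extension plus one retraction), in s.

t ≈ 0.736 s

Cap-side area A_cap = π/4 × (208 mm)² = 33980 mm^2
Rod-side annular area A_ann = π/4 × (208² − 119²) = 22860 mm^2
t_ext = A_cap·L/Q = 0.4400 s
t_ret = A_ann·L/Q = 0.2960 s
t_cycle = t_ext + t_ret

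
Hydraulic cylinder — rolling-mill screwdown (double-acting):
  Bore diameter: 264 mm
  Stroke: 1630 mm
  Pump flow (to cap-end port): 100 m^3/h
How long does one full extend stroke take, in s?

Cap-side area A_cap = π/4 × (264 mm)² = 54740 mm^2
Swept volume V = A × L; t = V / Q = A·L / Q

t ≈ 3.21 s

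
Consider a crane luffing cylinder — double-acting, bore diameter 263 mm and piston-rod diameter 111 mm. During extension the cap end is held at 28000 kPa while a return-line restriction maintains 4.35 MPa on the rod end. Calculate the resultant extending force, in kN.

F ≈ 1330 kN

Cap-side area A_cap = π/4 × (263 mm)² = 54330 mm^2
Rod-side annular area A_ann = π/4 × (263² − 111²) = 44650 mm^2
Net thrust = P_cap·A_cap − P_rod·A_ann = 1521 kN − 194.2 kN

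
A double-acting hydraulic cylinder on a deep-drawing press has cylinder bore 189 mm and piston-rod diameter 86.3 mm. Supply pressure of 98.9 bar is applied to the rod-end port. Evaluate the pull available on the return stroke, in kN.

Rod-side annular area A_ann = π/4 × (189² − 86.3²) = 22210 mm^2
On retraction the pressure acts on the annular area (bore minus rod).
F = P × A_ann

F ≈ 220 kN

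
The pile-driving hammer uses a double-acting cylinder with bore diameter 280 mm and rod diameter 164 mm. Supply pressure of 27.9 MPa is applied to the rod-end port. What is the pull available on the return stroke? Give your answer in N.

Rod-side annular area A_ann = π/4 × (280² − 164²) = 40450 mm^2
On retraction the pressure acts on the annular area (bore minus rod).
F = P × A_ann

F ≈ 1.13e6 N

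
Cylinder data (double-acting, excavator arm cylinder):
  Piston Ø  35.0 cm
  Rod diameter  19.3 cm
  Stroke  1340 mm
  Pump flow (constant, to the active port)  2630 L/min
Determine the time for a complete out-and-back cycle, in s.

t ≈ 4.99 s

Cap-side area A_cap = π/4 × (35.0 cm)² = 962.1 cm^2
Rod-side annular area A_ann = π/4 × (35.0² − 19.3²) = 669.6 cm^2
t_ext = A_cap·L/Q = 2.941 s
t_ret = A_ann·L/Q = 2.047 s
t_cycle = t_ext + t_ret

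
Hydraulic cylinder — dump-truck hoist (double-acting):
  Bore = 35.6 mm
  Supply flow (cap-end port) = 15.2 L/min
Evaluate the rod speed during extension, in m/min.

Cap-side area A_cap = π/4 × (35.6 mm)² = 995.4 mm^2
v = Q / A

v ≈ 15.3 m/min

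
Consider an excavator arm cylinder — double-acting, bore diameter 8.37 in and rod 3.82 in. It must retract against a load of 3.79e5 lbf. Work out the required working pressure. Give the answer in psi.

P ≈ 8700 psi

Rod-side annular area A_ann = π/4 × (8.37² − 3.82²) = 43.56 in^2
Retraction: pressure acts on the annular area.
P = F / A = 3.79e5 lbf / A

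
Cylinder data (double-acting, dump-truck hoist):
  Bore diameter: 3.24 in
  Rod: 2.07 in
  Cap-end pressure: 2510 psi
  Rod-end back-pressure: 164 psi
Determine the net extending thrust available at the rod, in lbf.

F ≈ 19900 lbf

Cap-side area A_cap = π/4 × (3.24 in)² = 8.245 in^2
Rod-side annular area A_ann = π/4 × (3.24² − 2.07²) = 4.879 in^2
Net thrust = P_cap·A_cap − P_rod·A_ann = 20690 lbf − 800.2 lbf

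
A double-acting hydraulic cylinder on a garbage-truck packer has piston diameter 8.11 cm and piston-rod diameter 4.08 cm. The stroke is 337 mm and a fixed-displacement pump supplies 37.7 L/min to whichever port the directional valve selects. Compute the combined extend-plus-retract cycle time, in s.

Cap-side area A_cap = π/4 × (8.11 cm)² = 51.66 cm^2
Rod-side annular area A_ann = π/4 × (8.11² − 4.08²) = 38.58 cm^2
t_ext = A_cap·L/Q = 2.771 s
t_ret = A_ann·L/Q = 2.069 s
t_cycle = t_ext + t_ret

t ≈ 4.84 s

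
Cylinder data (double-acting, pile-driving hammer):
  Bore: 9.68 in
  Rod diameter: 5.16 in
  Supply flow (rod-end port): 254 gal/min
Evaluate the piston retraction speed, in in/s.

v ≈ 18.6 in/s

Rod-side annular area A_ann = π/4 × (9.68² − 5.16²) = 52.68 in^2
Flow into the rod-end port fills the annular volume.
v = Q / A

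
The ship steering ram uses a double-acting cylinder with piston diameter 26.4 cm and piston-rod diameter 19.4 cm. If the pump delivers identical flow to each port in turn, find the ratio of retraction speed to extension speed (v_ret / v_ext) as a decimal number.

Cap-side area A_cap = π/4 × (26.4 cm)² = 547.4 cm^2
Rod-side annular area A_ann = π/4 × (26.4² − 19.4²) = 251.8 cm^2
For equal Q, v ∝ 1/A, so v_ret/v_ext = A_cap/A_ann.

v_ret/v_ext ≈ 2.17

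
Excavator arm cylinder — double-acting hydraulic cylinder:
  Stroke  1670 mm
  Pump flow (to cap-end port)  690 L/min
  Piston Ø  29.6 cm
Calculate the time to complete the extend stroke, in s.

t ≈ 9.99 s

Cap-side area A_cap = π/4 × (29.6 cm)² = 688.1 cm^2
Swept volume V = A × L; t = V / Q = A·L / Q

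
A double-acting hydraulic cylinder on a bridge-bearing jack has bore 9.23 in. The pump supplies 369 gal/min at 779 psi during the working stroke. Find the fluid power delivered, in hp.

W ≈ 168 hp

Hydraulic power = P × Q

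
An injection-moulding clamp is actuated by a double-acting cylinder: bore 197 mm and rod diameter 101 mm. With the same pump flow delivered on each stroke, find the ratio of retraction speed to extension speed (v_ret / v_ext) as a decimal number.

Cap-side area A_cap = π/4 × (197 mm)² = 30480 mm^2
Rod-side annular area A_ann = π/4 × (197² − 101²) = 22470 mm^2
For equal Q, v ∝ 1/A, so v_ret/v_ext = A_cap/A_ann.

v_ret/v_ext ≈ 1.36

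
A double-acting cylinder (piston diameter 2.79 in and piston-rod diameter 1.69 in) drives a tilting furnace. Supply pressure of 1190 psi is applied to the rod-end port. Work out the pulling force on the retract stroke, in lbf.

F ≈ 4610 lbf

Rod-side annular area A_ann = π/4 × (2.79² − 1.69²) = 3.870 in^2
On retraction the pressure acts on the annular area (bore minus rod).
F = P × A_ann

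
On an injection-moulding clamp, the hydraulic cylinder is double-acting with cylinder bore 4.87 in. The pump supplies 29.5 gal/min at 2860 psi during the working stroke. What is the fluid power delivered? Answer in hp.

Hydraulic power = P × Q

W ≈ 49.2 hp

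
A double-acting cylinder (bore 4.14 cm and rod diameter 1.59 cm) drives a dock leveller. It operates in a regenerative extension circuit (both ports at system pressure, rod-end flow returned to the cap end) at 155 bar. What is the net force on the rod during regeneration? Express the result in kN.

F ≈ 3.08 kN

With equal pressure on both faces, forces on the annular region cancel; the net push is pressure × rod cross-section.
Rod cross-section A_rod = π/4 × (1.59 cm)² = 1.986 cm^2
F = P × A_rod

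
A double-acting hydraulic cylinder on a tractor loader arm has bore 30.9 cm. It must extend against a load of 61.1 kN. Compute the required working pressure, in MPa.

P ≈ 0.815 MPa

Cap-side area A_cap = π/4 × (30.9 cm)² = 749.9 cm^2
P = F / A = 61.1 kN / A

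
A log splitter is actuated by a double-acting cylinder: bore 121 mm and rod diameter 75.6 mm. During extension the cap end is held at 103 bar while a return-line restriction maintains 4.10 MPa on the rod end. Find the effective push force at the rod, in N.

F ≈ 89700 N

Cap-side area A_cap = π/4 × (121 mm)² = 11500 mm^2
Rod-side annular area A_ann = π/4 × (121² − 75.6²) = 7010 mm^2
Net thrust = P_cap·A_cap − P_rod·A_ann = 1.184e5 N − 28740 N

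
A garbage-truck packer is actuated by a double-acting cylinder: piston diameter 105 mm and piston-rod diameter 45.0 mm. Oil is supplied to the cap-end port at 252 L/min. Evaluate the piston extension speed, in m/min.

v ≈ 29.1 m/min

Cap-side area A_cap = π/4 × (105 mm)² = 8659 mm^2
v = Q / A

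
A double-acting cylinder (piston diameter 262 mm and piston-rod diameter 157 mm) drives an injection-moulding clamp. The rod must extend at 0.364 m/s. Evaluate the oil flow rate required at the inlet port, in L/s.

Q ≈ 19.6 L/s

Cap-side area A_cap = π/4 × (262 mm)² = 53910 mm^2
Q = A × v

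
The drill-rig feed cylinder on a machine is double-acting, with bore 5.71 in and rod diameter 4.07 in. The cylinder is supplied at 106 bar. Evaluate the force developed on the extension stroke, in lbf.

Cap-side area A_cap = π/4 × (5.71 in)² = 25.61 in^2
F = P × A_cap = 106 bar × A_cap

F ≈ 39400 lbf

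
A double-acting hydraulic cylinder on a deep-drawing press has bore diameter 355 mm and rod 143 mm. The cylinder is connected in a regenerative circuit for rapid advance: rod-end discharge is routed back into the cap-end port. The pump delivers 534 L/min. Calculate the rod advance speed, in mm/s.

v ≈ 554 mm/s

In regeneration the rod-end outflow joins the pump flow into the cap end, so the net volume the pump must supply per unit advance equals the rod cross-section area.
Rod cross-section A_rod = π/4 × (143 mm)² = 16060 mm^2
v = Q_pump / A_rod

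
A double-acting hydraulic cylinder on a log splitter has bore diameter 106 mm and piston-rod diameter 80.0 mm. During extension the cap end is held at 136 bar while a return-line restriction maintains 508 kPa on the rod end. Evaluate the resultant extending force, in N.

Cap-side area A_cap = π/4 × (106 mm)² = 8825 mm^2
Rod-side annular area A_ann = π/4 × (106² − 80.0²) = 3798 mm^2
Net thrust = P_cap·A_cap − P_rod·A_ann = 1.200e5 N − 1929 N

F ≈ 1.18e5 N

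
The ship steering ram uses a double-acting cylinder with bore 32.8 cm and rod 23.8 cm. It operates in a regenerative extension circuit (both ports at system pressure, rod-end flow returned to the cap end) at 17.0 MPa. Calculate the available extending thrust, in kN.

F ≈ 756 kN

With equal pressure on both faces, forces on the annular region cancel; the net push is pressure × rod cross-section.
Rod cross-section A_rod = π/4 × (23.8 cm)² = 444.9 cm^2
F = P × A_rod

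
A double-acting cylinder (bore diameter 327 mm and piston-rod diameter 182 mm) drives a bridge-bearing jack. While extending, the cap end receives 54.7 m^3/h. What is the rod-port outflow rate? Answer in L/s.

Cap-side area A_cap = π/4 × (327 mm)² = 83980 mm^2
Rod-side annular area A_ann = π/4 × (327² − 182²) = 57970 mm^2
Piston speed v = Q_in/A_cap; rod-end outflow Q_out = v × A_ann = Q_in × A_ann/A_cap.

Q_out ≈ 10.5 L/s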